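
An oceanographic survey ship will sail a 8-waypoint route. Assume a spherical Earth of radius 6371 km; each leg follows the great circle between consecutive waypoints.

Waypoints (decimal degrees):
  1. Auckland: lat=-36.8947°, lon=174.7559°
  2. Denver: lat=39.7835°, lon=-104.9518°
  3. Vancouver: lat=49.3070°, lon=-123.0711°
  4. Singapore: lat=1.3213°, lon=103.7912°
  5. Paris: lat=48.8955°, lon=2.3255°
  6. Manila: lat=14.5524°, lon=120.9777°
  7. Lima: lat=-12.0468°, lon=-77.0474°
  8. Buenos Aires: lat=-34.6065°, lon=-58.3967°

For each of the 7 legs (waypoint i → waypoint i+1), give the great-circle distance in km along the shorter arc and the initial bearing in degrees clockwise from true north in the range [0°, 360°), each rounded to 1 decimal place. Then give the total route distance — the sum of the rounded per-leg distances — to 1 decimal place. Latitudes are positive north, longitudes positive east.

Leg 1: φ1=-0.6439340, φ2=0.6943531, Δφ=1.3382871, Δλ=-4.8818203 rad; a=sin²(Δφ/2)+cosφ1·cosφ2·sin²(Δλ/2)=0.6402619545; c=2·atan2(√a, √(1-a))=1.855136218; dist=6371·c=11819.073 ≈ 11819.1 km; running total=11819.1 km
Leg 1 bearing: y=sinΔλ·cosφ2=0.75746400, x=cosφ1·sinφ2-sinφ1·cosφ2·cosΔλ=0.58953764; θ=atan2(y, x)=52.1062° ≈ 52.1°
Leg 2: φ1=0.6943531, φ2=0.8605695, Δφ=0.1662164, Δλ=-0.3162414 rad; a=sin²(Δφ/2)+cosφ1·cosφ2·sin²(Δλ/2)=0.0193142531; c=2·atan2(√a, √(1-a))=0.278854061; dist=6371·c=1776.579 ≈ 1776.6 km; running total=13595.7 km
Leg 2 bearing: y=sinΔλ·cosφ2=-0.20277157, x=cosφ1·sinφ2-sinφ1·cosφ2·cosΔλ=0.18614118; θ=atan2(y, x)=-47.4485° <0 so +360° → 312.5515° ≈ 312.6°
Leg 3: φ1=0.8605695, φ2=0.0230610, Δφ=-0.8375085, Δλ=3.9594941 rad; a=sin²(Δφ/2)+cosφ1·cosφ2·sin²(Δλ/2)=0.7141047052; c=2·atan2(√a, √(1-a))=2.013306728; dist=6371·c=12826.777 ≈ 12826.8 km; running total=26422.5 km
Leg 3 bearing: y=sinΔλ·cosφ2=-0.72951851, x=cosφ1·sinφ2-sinφ1·cosφ2·cosΔλ=0.53332865; θ=atan2(y, x)=-53.8306° <0 so +360° → 306.1694° ≈ 306.2°
Leg 4: φ1=0.0230610, φ2=0.8533875, Δφ=0.8303264, Δλ=-1.7709105 rad; a=sin²(Δφ/2)+cosφ1·cosφ2·sin²(Δλ/2)=0.5566378401; c=2·atan2(√a, √(1-a))=1.684315664; dist=6371·c=10730.775 ≈ 10730.8 km; running total=37153.3 km
Leg 4 bearing: y=sinΔλ·cosφ2=-0.64431459, x=cosφ1·sinφ2-sinφ1·cosφ2·cosΔλ=0.75632488; θ=atan2(y, x)=-40.4277° <0 so +360° → 319.5723° ≈ 319.6°
Leg 5: φ1=0.8533875, φ2=0.2539873, Δφ=-0.5994002, Δλ=2.0708716 rad; a=sin²(Δφ/2)+cosφ1·cosφ2·sin²(Δλ/2)=0.5578948081; c=2·atan2(√a, √(1-a))=1.686846253; dist=6371·c=10746.897 ≈ 10746.9 km; running total=47900.2 km
Leg 5 bearing: y=sinΔλ·cosφ2=0.84939327, x=cosφ1·sinφ2-sinφ1·cosφ2·cosΔλ=0.51490178; θ=atan2(y, x)=58.7758° ≈ 58.8°
Leg 6: φ1=0.2539873, φ2=-0.2102563, Δφ=-0.4642436, Δλ=-3.4561900 rad; a=sin²(Δφ/2)+cosφ1·cosφ2·sin²(Δλ/2)=0.9762928560; c=2·atan2(√a, √(1-a))=2.832420259; dist=6371·c=18045.349 ≈ 18045.3 km; running total=65945.5 km
Leg 6 bearing: y=sinΔλ·cosφ2=0.30261908, x=cosφ1·sinφ2-sinφ1·cosφ2·cosΔλ=0.03165677; θ=atan2(y, x)=84.0280° ≈ 84.0°
Leg 7: φ1=-0.2102563, φ2=-0.6039974, Δφ=-0.3937410, Δλ=0.3255161 rad; a=sin²(Δφ/2)+cosφ1·cosφ2·sin²(Δλ/2)=0.0593953985; c=2·atan2(√a, √(1-a))=0.492382259; dist=6371·c=3136.967 ≈ 3137.0 km; running total=69082.5 km
Leg 7 bearing: y=sinΔλ·cosφ2=0.26321664, x=cosφ1·sinφ2-sinφ1·cosφ2·cosΔλ=-0.39266696; θ=atan2(y, x)=146.1648° ≈ 146.2°

Leg 1: dist=11819.1 km, bearing=52.1°
Leg 2: dist=1776.6 km, bearing=312.6°
Leg 3: dist=12826.8 km, bearing=306.2°
Leg 4: dist=10730.8 km, bearing=319.6°
Leg 5: dist=10746.9 km, bearing=58.8°
Leg 6: dist=18045.3 km, bearing=84.0°
Leg 7: dist=3137.0 km, bearing=146.2°
Total: 69082.5 km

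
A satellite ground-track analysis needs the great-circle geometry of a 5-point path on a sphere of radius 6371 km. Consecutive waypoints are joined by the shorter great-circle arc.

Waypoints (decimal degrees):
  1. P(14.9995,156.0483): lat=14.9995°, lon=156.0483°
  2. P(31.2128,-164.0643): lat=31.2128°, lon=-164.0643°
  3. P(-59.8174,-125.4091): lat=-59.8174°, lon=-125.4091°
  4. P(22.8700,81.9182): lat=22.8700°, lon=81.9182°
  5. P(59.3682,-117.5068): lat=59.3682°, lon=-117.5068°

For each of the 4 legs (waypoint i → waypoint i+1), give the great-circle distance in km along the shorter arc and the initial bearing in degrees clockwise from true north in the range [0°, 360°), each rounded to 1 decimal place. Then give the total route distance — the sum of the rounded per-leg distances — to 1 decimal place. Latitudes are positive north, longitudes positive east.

Leg 1: dist=4428.4 km, bearing=58.9°
Leg 2: dist=10723.8 km, bearing=161.6°
Leg 3: dist=15386.4 km, bearing=219.6°
Leg 4: dist=10699.1 km, bearing=9.8°
Total: 41237.7 km

Leg 1: φ1=0.2617907, φ2=0.5447661, Δφ=0.2829755, Δλ=-5.5870188 rad; a=sin²(Δφ/2)+cosφ1·cosφ2·sin²(Δλ/2)=0.1160007225; c=2·atan2(√a, √(1-a))=0.695086110; dist=6371·c=4428.394 ≈ 4428.4 km; running total=4428.4 km
Leg 1 bearing: y=sinΔλ·cosφ2=0.54845454, x=cosφ1·sinφ2-sinφ1·cosφ2·cosΔλ=0.33072018; θ=atan2(y, x)=58.9099° ≈ 58.9°
Leg 2: φ1=0.5447661, φ2=-1.0440106, Δφ=-1.5887767, Δλ=0.6746605 rad; a=sin²(Δφ/2)+cosφ1·cosφ2·sin²(Δλ/2)=0.5560902007; c=2·atan2(√a, √(1-a))=1.683213359; dist=6371·c=10723.752 ≈ 10723.8 km; running total=15152.2 km
Leg 2 bearing: y=sinΔλ·cosφ2=0.31403852, x=cosφ1·sinφ2-sinφ1·cosφ2·cosΔλ=-0.94275944; θ=atan2(y, x)=161.5768° ≈ 161.6°
Leg 3: φ1=-1.0440106, φ2=0.3991568, Δφ=1.4431674, Δλ=3.6185440 rad; a=sin²(Δφ/2)+cosφ1·cosφ2·sin²(Δλ/2)=0.8737449836; c=2·atan2(√a, √(1-a))=2.415071713; dist=6371·c=15386.422 ≈ 15386.4 km; running total=30538.6 km
Leg 3 bearing: y=sinΔλ·cosφ2=-0.42298474, x=cosφ1·sinφ2-sinφ1·cosφ2·cosΔλ=-0.51219397; θ=atan2(y, x)=-140.4491° <0 so +360° → 219.5509° ≈ 219.6°
Leg 4: φ1=0.3991568, φ2=1.0361706, Δφ=0.6370138, Δλ=-3.4806229 rad; a=sin²(Δφ/2)+cosφ1·cosφ2·sin²(Δλ/2)=0.5541659609; c=2·atan2(√a, √(1-a))=1.679341269; dist=6371·c=10699.083 ≈ 10699.1 km; running total=41237.7 km
Leg 4 bearing: y=sinΔλ·cosφ2=0.16945211, x=cosφ1·sinφ2-sinφ1·cosφ2·cosΔλ=0.97956632; θ=atan2(y, x)=9.8143° ≈ 9.8°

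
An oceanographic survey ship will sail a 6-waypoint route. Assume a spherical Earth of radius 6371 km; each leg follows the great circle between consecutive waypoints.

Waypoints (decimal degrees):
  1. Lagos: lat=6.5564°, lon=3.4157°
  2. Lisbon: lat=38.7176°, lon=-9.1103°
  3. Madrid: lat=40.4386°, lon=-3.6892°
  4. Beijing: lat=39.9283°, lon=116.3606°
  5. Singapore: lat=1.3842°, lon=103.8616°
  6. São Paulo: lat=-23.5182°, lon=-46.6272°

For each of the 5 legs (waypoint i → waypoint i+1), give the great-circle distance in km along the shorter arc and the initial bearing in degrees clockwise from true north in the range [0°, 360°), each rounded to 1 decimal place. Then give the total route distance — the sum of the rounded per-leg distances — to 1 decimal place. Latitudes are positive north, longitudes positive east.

Leg 1: dist=3791.3 km, bearing=342.4°
Leg 2: dist=502.4 km, bearing=65.9°
Leg 3: dist=9215.2 km, bearing=42.0°
Leg 4: dist=4468.4 km, bearing=199.6°
Leg 5: dist=15994.3 km, bearing=230.0°
Total: 33971.6 km

Leg 1: φ1=0.1144308, φ2=0.6757496, Δφ=0.5613188, Δλ=-0.2186199 rad; a=sin²(Δφ/2)+cosφ1·cosφ2·sin²(Δλ/2)=0.0859480933; c=2·atan2(√a, √(1-a))=0.595079718; dist=6371·c=3791.253 ≈ 3791.3 km; running total=3791.3 km
Leg 1 bearing: y=sinΔλ·cosφ2=-0.16922013, x=cosφ1·sinφ2-sinφ1·cosφ2·cosΔλ=0.53442364; θ=atan2(y, x)=-17.5699° <0 so +360° → 342.4301° ≈ 342.4°
Leg 2: φ1=0.6757496, φ2=0.7057867, Δφ=0.0300371, Δλ=0.0946160 rad; a=sin²(Δφ/2)+cosφ1·cosφ2·sin²(Δλ/2)=0.0015535932; c=2·atan2(√a, √(1-a))=0.078851718; dist=6371·c=502.364 ≈ 502.4 km; running total=4293.7 km
Leg 2 bearing: y=sinΔλ·cosφ2=0.07190502, x=cosφ1·sinφ2-sinφ1·cosφ2·cosΔλ=0.03216188; θ=atan2(y, x)=65.9018° ≈ 65.9°
Leg 3: φ1=0.7057867, φ2=0.6968803, Δφ=-0.0089064, Δλ=2.0952643 rad; a=sin²(Δφ/2)+cosφ1·cosφ2·sin²(Δλ/2)=0.4379764416; c=2·atan2(√a, √(1-a))=1.446428854; dist=6371·c=9215.198 ≈ 9215.2 km; running total=13508.9 km
Leg 3 bearing: y=sinΔλ·cosφ2=0.66377653, x=cosφ1·sinφ2-sinφ1·cosφ2·cosΔλ=0.73757239; θ=atan2(y, x)=41.9856° ≈ 42.0°
Leg 4: φ1=0.6968803, φ2=0.0241588, Δφ=-0.6727215, Δλ=-0.2181487 rad; a=sin²(Δφ/2)+cosφ1·cosφ2·sin²(Δλ/2)=0.1180201915; c=2·atan2(√a, √(1-a))=0.701368876; dist=6371·c=4468.421 ≈ 4468.4 km; running total=17977.3 km
Leg 4 bearing: y=sinΔλ·cosφ2=-0.21635942, x=cosφ1·sinφ2-sinφ1·cosφ2·cosΔλ=-0.60790978; θ=atan2(y, x)=-160.4090° <0 so +360° → 199.5910° ≈ 199.6°
Leg 5: φ1=0.0241588, φ2=-0.4104700, Δφ=-0.4346289, Δλ=-2.6265250 rad; a=sin²(Δφ/2)+cosφ1·cosφ2·sin²(Δλ/2)=0.9036882308; c=2·atan2(√a, √(1-a))=2.510488419; dist=6371·c=15994.322 ≈ 15994.3 km; running total=33971.6 km
Leg 5 bearing: y=sinΔλ·cosφ2=-0.45167559, x=cosφ1·sinφ2-sinφ1·cosφ2·cosΔλ=-0.37964775; θ=atan2(y, x)=-130.0481° <0 so +360° → 229.9519° ≈ 230.0°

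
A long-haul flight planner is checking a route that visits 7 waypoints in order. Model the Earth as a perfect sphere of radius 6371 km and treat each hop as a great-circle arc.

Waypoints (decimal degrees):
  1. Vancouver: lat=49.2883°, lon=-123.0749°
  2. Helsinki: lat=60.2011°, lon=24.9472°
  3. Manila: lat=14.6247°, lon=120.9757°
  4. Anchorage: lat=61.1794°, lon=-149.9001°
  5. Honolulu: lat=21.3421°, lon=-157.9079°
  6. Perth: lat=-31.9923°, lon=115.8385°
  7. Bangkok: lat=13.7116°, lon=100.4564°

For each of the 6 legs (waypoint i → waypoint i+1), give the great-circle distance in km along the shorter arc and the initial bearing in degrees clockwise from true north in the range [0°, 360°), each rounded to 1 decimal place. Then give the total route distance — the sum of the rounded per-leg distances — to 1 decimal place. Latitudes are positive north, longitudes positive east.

Leg 1: φ1=0.8602431, φ2=1.0507074, Δφ=0.1904643, Δλ=2.5834730 rad; a=sin²(Δφ/2)+cosφ1·cosφ2·sin²(Δλ/2)=0.3085898905; c=2·atan2(√a, √(1-a))=1.177949184; dist=6371·c=7504.714 ≈ 7504.7 km; running total=7504.7 km
Leg 1 bearing: y=sinΔλ·cosφ2=0.26318467, x=cosφ1·sinφ2-sinφ1·cosφ2·cosΔλ=0.88554080; θ=atan2(y, x)=16.5521° ≈ 16.6°
Leg 2: φ1=1.0507074, φ2=0.2552492, Δφ=-0.7954582, Δλ=1.6760135 rad; a=sin²(Δφ/2)+cosφ1·cosφ2·sin²(Δλ/2)=0.4156997691; c=2·atan2(√a, √(1-a))=1.401386695; dist=6371·c=8928.235 ≈ 8928.2 km; running total=16432.9 km
Leg 2 bearing: y=sinΔλ·cosφ2=0.96224937, x=cosφ1·sinφ2-sinφ1·cosφ2·cosΔλ=0.21365869; θ=atan2(y, x)=77.4811° ≈ 77.5°
Leg 3: φ1=0.2552492, φ2=1.0677820, Δφ=0.8125328, Δλ=-4.7276746 rad; a=sin²(Δφ/2)+cosφ1·cosφ2·sin²(Δλ/2)=0.3858292228; c=2·atan2(√a, √(1-a))=1.340422434; dist=6371·c=8539.831 ≈ 8539.8 km; running total=24972.7 km
Leg 3 bearing: y=sinΔλ·cosφ2=0.48201239, x=cosφ1·sinφ2-sinφ1·cosφ2·cosΔλ=0.84588663; θ=atan2(y, x)=29.6758° ≈ 29.7°
Leg 4: φ1=1.0677820, φ2=0.3724899, Δφ=-0.6952921, Δλ=-0.1397625 rad; a=sin²(Δφ/2)+cosφ1·cosφ2·sin²(Δλ/2)=0.1182558026; c=2·atan2(√a, √(1-a))=0.702098838; dist=6371·c=4473.072 ≈ 4473.1 km; running total=29445.8 km
Leg 4 bearing: y=sinΔλ·cosφ2=-0.12975474, x=cosφ1·sinφ2-sinφ1·cosφ2·cosΔλ=-0.63265249; θ=atan2(y, x)=-168.4096° <0 so +360° → 191.5904° ≈ 191.6°
Leg 5: φ1=0.3724899, φ2=-0.5583710, Δφ=-0.9308609, Δλ=4.7777760 rad; a=sin²(Δφ/2)+cosφ1·cosφ2·sin²(Δλ/2)=0.5705994136; c=2·atan2(√a, √(1-a))=1.712468597; dist=6371·c=10910.137 ≈ 10910.1 km; running total=40355.9 km
Leg 5 bearing: y=sinΔλ·cosφ2=-0.84630690, x=cosφ1·sinφ2-sinφ1·cosφ2·cosΔλ=-0.51364143; θ=atan2(y, x)=-121.2544° <0 so +360° → 238.7456° ≈ 238.7°
Leg 6: φ1=-0.5583710, φ2=0.2393126, Δφ=0.7976835, Δλ=-0.2684683 rad; a=sin²(Δφ/2)+cosφ1·cosφ2·sin²(Δλ/2)=0.1655743322; c=2·atan2(√a, √(1-a))=0.838133773; dist=6371·c=5339.750 ≈ 5339.8 km; running total=45695.7 km
Leg 6 bearing: y=sinΔλ·cosφ2=-0.25769545, x=cosφ1·sinφ2-sinφ1·cosφ2·cosΔλ=0.69730262; θ=atan2(y, x)=-20.2823° <0 so +360° → 339.7177° ≈ 339.7°

Leg 1: dist=7504.7 km, bearing=16.6°
Leg 2: dist=8928.2 km, bearing=77.5°
Leg 3: dist=8539.8 km, bearing=29.7°
Leg 4: dist=4473.1 km, bearing=191.6°
Leg 5: dist=10910.1 km, bearing=238.7°
Leg 6: dist=5339.8 km, bearing=339.7°
Total: 45695.7 km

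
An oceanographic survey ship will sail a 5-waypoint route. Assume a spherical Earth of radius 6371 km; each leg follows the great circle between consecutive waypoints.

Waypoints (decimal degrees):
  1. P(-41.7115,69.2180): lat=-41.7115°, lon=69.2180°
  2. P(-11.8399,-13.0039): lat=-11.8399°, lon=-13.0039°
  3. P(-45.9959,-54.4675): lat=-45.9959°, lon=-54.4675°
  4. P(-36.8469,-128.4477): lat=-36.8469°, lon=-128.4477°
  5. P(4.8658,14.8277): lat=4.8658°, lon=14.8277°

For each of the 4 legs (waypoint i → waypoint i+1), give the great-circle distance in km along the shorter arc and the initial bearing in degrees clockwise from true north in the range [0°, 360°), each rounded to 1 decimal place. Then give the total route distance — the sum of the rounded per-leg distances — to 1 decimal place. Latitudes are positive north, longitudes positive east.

Leg 1: dist=8493.6 km, bearing=266.2°
Leg 2: dist=5439.7 km, bearing=217.6°
Leg 3: dist=6028.3 km, bearing=251.5°
Leg 4: dist=14858.7 km, bearing=124.6°
Total: 34820.3 km

Leg 1: φ1=-0.7280030, φ2=-0.2066452, Δφ=0.5213578, Δλ=-1.4350429 rad; a=sin²(Δφ/2)+cosφ1·cosφ2·sin²(Δλ/2)=0.3822993331; c=2·atan2(√a, √(1-a))=1.333164841; dist=6371·c=8493.593 ≈ 8493.6 km; running total=8493.6 km
Leg 1 bearing: y=sinΔλ·cosφ2=-0.96972013, x=cosφ1·sinφ2-sinφ1·cosφ2·cosΔλ=-0.06503146; θ=atan2(y, x)=-93.8366° <0 so +360° → 266.1634° ≈ 266.2°
Leg 2: φ1=-0.2066452, φ2=-0.8027799, Δφ=-0.5961347, Δλ=-0.7236763 rad; a=sin²(Δφ/2)+cosφ1·cosφ2·sin²(Δλ/2)=0.1714471816; c=2·atan2(√a, √(1-a))=0.853823727; dist=6371·c=5439.711 ≈ 5439.7 km; running total=13933.3 km
Leg 2 bearing: y=sinΔλ·cosφ2=-0.45999803, x=cosφ1·sinφ2-sinφ1·cosφ2·cosΔλ=-0.59717167; θ=atan2(y, x)=-142.3931° <0 so +360° → 217.6069° ≈ 217.6°
Leg 3: φ1=-0.8027799, φ2=-0.6430997, Δφ=0.1596802, Δλ=-1.2911981 rad; a=sin²(Δφ/2)+cosφ1·cosφ2·sin²(Δλ/2)=0.2076178966; c=2·atan2(√a, √(1-a))=0.946206970; dist=6371·c=6028.285 ≈ 6028.3 km; running total=19961.6 km
Leg 3 bearing: y=sinΔλ·cosφ2=-0.76916452, x=cosφ1·sinφ2-sinφ1·cosφ2·cosΔλ=-0.25775329; θ=atan2(y, x)=-108.5264° <0 so +360° → 251.4736° ≈ 251.5°
Leg 4: φ1=-0.6430997, φ2=0.0849242, Δφ=0.7280240, Δλ=2.5006275 rad; a=sin²(Δφ/2)+cosφ1·cosφ2·sin²(Δλ/2)=0.8449813326; c=2·atan2(√a, √(1-a))=2.332233800; dist=6371·c=14858.662 ≈ 14858.7 km; running total=34820.3 km
Leg 4 bearing: y=sinΔλ·cosφ2=0.59581432, x=cosφ1·sinφ2-sinφ1·cosφ2·cosΔλ=-0.41104358; θ=atan2(y, x)=124.6012° ≈ 124.6°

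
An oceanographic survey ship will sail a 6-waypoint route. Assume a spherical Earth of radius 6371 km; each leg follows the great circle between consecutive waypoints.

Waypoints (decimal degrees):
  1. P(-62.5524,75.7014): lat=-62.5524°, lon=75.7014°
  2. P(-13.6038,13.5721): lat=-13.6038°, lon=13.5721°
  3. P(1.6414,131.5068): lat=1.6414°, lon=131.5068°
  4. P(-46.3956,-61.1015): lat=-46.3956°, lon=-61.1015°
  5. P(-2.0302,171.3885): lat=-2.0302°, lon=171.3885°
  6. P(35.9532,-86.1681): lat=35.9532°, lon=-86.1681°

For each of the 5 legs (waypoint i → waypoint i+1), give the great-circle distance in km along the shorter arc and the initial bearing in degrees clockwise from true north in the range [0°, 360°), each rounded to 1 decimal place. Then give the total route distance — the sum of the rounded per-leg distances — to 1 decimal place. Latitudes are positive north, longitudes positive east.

Leg 1: dist=7259.0 km, bearing=288.9°
Leg 2: dist=13066.3 km, bearing=95.3°
Leg 3: dist=14889.9 km, bearing=167.9°
Leg 4: dist=12587.9 km, bearing=239.6°
Leg 5: dist=11258.7 km, bearing=53.7°
Total: 59061.8 km

Leg 1: φ1=-1.0917453, φ2=-0.2374311, Δφ=0.8543142, Δλ=-1.0843608 rad; a=sin²(Δφ/2)+cosφ1·cosφ2·sin²(Δλ/2)=0.2909186060; c=2·atan2(√a, √(1-a))=1.139374483; dist=6371·c=7258.955 ≈ 7259.0 km; running total=7259.0 km
Leg 1 bearing: y=sinΔλ·cosφ2=-0.85920441, x=cosφ1·sinφ2-sinφ1·cosφ2·cosΔλ=0.29480107; θ=atan2(y, x)=-71.0624° <0 so +360° → 288.9376° ≈ 288.9°
Leg 2: φ1=-0.2374311, φ2=0.0286478, Δφ=0.2660789, Δλ=2.0583488 rad; a=sin²(Δφ/2)+cosφ1·cosφ2·sin²(Δλ/2)=0.7309363880; c=2·atan2(√a, √(1-a))=2.050901855; dist=6371·c=13066.296 ≈ 13066.3 km; running total=20325.3 km
Leg 2 bearing: y=sinΔλ·cosφ2=0.88311956, x=cosφ1·sinφ2-sinφ1·cosφ2·cosΔλ=-0.08230051; θ=atan2(y, x)=95.3242° ≈ 95.3°
Leg 3: φ1=0.0286478, φ2=-0.8097560, Δφ=-0.8384038, Δλ=-3.3616490 rad; a=sin²(Δφ/2)+cosφ1·cosφ2·sin²(Δλ/2)=0.8467545894; c=2·atan2(√a, √(1-a))=2.337144863; dist=6371·c=14889.9499 ≈ 14889.9 km; running total=35215.2 km
Leg 3 bearing: y=sinΔλ·cosφ2=0.15054547, x=cosφ1·sinφ2-sinφ1·cosφ2·cosΔλ=-0.70454317; θ=atan2(y, x)=167.9385° ≈ 167.9°
Leg 4: φ1=-0.8097560, φ2=-0.0354337, Δφ=0.7743223, Δλ=4.0577160 rad; a=sin²(Δφ/2)+cosφ1·cosφ2·sin²(Δλ/2)=0.6970133485; c=2·atan2(√a, √(1-a))=1.975804962; dist=6371·c=12587.853 ≈ 12587.9 km; running total=47803.1 km
Leg 4 bearing: y=sinΔλ·cosφ2=-0.79274915, x=cosφ1·sinφ2-sinφ1·cosφ2·cosΔλ=-0.46507176; θ=atan2(y, x)=-120.3983° <0 so +360° → 239.6017° ≈ 239.6°
Leg 5: φ1=-0.0354337, φ2=0.6275017, Δφ=0.6629354, Δλ=-4.4952107 rad; a=sin²(Δφ/2)+cosφ1·cosφ2·sin²(Δλ/2)=0.5975582567; c=2·atan2(√a, √(1-a))=1.767172572; dist=6371·c=11258.656 ≈ 11258.7 km; running total=59061.8 km
Leg 5 bearing: y=sinΔλ·cosφ2=0.79048122, x=cosφ1·sinφ2-sinφ1·cosφ2·cosΔλ=0.58057642; θ=atan2(y, x)=53.7042° ≈ 53.7°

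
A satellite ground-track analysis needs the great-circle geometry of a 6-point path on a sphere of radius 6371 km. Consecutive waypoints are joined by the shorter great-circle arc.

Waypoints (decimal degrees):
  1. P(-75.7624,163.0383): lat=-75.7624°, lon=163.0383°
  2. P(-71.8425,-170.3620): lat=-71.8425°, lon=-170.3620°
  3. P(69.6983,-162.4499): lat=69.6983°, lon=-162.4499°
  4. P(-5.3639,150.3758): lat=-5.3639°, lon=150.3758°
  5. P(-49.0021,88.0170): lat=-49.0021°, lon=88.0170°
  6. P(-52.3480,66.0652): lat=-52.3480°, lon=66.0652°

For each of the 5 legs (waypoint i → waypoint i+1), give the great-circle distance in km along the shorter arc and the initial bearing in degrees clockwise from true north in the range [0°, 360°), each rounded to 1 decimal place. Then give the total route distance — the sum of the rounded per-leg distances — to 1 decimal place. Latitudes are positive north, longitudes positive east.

Leg 1: dist=921.9 km, bearing=75.4°
Leg 2: dist=15749.2 km, bearing=4.4°
Leg 3: dist=9066.6 km, bearing=227.6°
Leg 4: dist=7568.3 km, bearing=218.8°
Leg 5: dist=1584.3 km, bearing=248.1°
Total: 34890.3 km

Leg 1: φ1=-1.3223033, φ2=-1.2538882, Δφ=0.0684152, Δλ=-5.8189330 rad; a=sin²(Δφ/2)+cosφ1·cosφ2·sin²(Δλ/2)=0.0052258032; c=2·atan2(√a, √(1-a))=0.144705656; dist=6371·c=921.920 ≈ 921.9 km; running total=921.9 km
Leg 1 bearing: y=sinΔλ·cosφ2=0.13953378, x=cosφ1·sinφ2-sinφ1·cosφ2·cosΔλ=0.03639093; θ=atan2(y, x)=75.3827° ≈ 75.4°
Leg 2: φ1=-1.2538882, φ2=1.2164648, Δφ=2.4703530, Δλ=0.1380922 rad; a=sin²(Δφ/2)+cosφ1·cosφ2·sin²(Δλ/2)=0.8920402730; c=2·atan2(√a, √(1-a))=2.472009649; dist=6371·c=15749.173 ≈ 15749.2 km; running total=16671.1 km
Leg 2 bearing: y=sinΔλ·cosφ2=0.04776081, x=cosφ1·sinφ2-sinφ1·cosφ2·cosΔλ=0.61881872; θ=atan2(y, x)=4.4134° ≈ 4.4°
Leg 3: φ1=1.2164648, φ2=-0.0936177, Δφ=-1.3100825, Δλ=5.4598384 rad; a=sin²(Δφ/2)+cosφ1·cosφ2·sin²(Δλ/2)=0.4264255848; c=2·atan2(√a, √(1-a))=1.423111224; dist=6371·c=9066.642 ≈ 9066.6 km; running total=25737.7 km
Leg 3 bearing: y=sinΔλ·cosφ2=-0.73021340, x=cosφ1·sinφ2-sinφ1·cosφ2·cosΔλ=-0.66718484; θ=atan2(y, x)=-132.4175° <0 so +360° → 227.5825° ≈ 227.6°
Leg 4: φ1=-0.0936177, φ2=-0.8552480, Δφ=-0.7616303, Δλ=-1.0883664 rad; a=sin²(Δφ/2)+cosφ1·cosφ2·sin²(Δλ/2)=0.3132123846; c=2·atan2(√a, √(1-a))=1.187936002; dist=6371·c=7568.340 ≈ 7568.3 km; running total=33306.0 km
Leg 4 bearing: y=sinΔλ·cosφ2=-0.58115864, x=cosφ1·sinφ2-sinφ1·cosφ2·cosΔλ=-0.72297730; θ=atan2(y, x)=-141.2063° <0 so +360° → 218.7937° ≈ 218.8°
Leg 5: φ1=-0.8552480, φ2=-0.9136450, Δφ=-0.0583970, Δλ=-0.3831312 rad; a=sin²(Δφ/2)+cosφ1·cosφ2·sin²(Δλ/2)=0.0153796169; c=2·atan2(√a, √(1-a))=0.248669373; dist=6371·c=1584.273 ≈ 1584.3 km; running total=34890.3 km
Leg 5 bearing: y=sinΔλ·cosφ2=-0.22835712, x=cosφ1·sinφ2-sinφ1·cosφ2·cosΔλ=-0.09178977; θ=atan2(y, x)=-111.8980° <0 so +360° → 248.1020° ≈ 248.1°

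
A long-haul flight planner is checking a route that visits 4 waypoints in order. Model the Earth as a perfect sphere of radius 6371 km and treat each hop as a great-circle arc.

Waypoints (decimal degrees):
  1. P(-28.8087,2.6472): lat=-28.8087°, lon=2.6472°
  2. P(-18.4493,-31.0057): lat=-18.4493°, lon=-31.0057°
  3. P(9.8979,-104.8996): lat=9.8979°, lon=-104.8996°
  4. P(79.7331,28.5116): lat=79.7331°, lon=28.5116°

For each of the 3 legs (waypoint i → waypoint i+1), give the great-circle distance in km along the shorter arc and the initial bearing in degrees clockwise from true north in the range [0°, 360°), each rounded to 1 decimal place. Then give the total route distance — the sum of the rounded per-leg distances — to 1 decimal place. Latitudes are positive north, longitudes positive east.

Leg 1: dist=3601.9 km, bearing=281.1°
Leg 2: dist=8693.2 km, bearing=284.8°
Leg 3: dist=9698.6 km, bearing=7.4°
Total: 21993.7 km

Leg 1: φ1=-0.5028067, φ2=-0.3220010, Δφ=0.1808056, Δλ=-0.5873539 rad; a=sin²(Δφ/2)+cosφ1·cosφ2·sin²(Δλ/2)=0.0778007431; c=2·atan2(√a, √(1-a))=0.565354927; dist=6371·c=3601.876 ≈ 3601.9 km; running total=3601.9 km
Leg 1 bearing: y=sinΔλ·cosφ2=-0.52567874, x=cosφ1·sinφ2-sinφ1·cosφ2·cosΔλ=0.10321342; θ=atan2(y, x)=-78.8917° <0 so +360° → 281.1083° ≈ 281.1°
Leg 2: φ1=-0.3220010, φ2=0.1727509, Δφ=0.4947520, Δλ=-1.2896919 rad; a=sin²(Δφ/2)+cosφ1·cosφ2·sin²(Δλ/2)=0.3975781493; c=2·atan2(√a, √(1-a))=1.364492307; dist=6371·c=8693.180 ≈ 8693.2 km; running total=12295.1 km
Leg 2 bearing: y=sinΔλ·cosφ2=-0.94644947, x=cosφ1·sinφ2-sinφ1·cosφ2·cosΔλ=0.24954451; θ=atan2(y, x)=-75.2293° <0 so +360° → 284.7707° ≈ 284.8°
Leg 3: φ1=0.1727509, φ2=1.3916051, Δφ=1.2188542, Δλ=2.3284647 rad; a=sin²(Δφ/2)+cosφ1·cosφ2·sin²(Δλ/2)=0.4757618507; c=2·atan2(√a, √(1-a))=1.522301022; dist=6371·c=9698.580 ≈ 9698.6 km; running total=21993.7 km
Leg 3 bearing: y=sinΔλ·cosφ2=0.12947622, x=cosφ1·sinφ2-sinφ1·cosφ2·cosΔλ=0.99039687; θ=atan2(y, x)=7.4481° ≈ 7.4°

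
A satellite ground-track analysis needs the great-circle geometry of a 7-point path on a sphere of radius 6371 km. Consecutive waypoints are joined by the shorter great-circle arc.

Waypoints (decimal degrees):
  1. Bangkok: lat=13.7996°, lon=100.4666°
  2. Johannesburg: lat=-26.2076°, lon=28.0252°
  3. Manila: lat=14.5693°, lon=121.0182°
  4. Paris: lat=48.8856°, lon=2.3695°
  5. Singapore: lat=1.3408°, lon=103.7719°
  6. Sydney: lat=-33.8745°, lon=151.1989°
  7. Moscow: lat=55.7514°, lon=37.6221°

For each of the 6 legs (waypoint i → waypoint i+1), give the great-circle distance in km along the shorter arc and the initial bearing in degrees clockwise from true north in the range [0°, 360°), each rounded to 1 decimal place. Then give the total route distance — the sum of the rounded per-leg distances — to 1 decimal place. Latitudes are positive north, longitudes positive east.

Leg 1: dist=8999.8 km, bearing=240.0°
Leg 2: dist=11008.3 km, bearing=78.1°
Leg 3: dist=10745.7 km, bearing=324.5°
Leg 4: dist=10724.7 km, bearing=80.5°
Leg 5: dist=6308.7 km, bearing=133.0°
Leg 6: dist=14495.7 km, bearing=317.4°
Total: 62282.9 km

Leg 1: φ1=0.2408485, φ2=-0.4574089, Δφ=-0.6982574, Δλ=-1.2643409 rad; a=sin²(Δφ/2)+cosφ1·cosφ2·sin²(Δλ/2)=0.4212418500; c=2·atan2(√a, √(1-a))=1.412621279; dist=6371·c=8999.810 ≈ 8999.8 km; running total=8999.8 km
Leg 1 bearing: y=sinΔλ·cosφ2=-0.85539827, x=cosφ1·sinφ2-sinφ1·cosφ2·cosΔλ=-0.49343937; θ=atan2(y, x)=-119.9786° <0 so +360° → 240.0214° ≈ 240.0°
Leg 2: φ1=-0.4574089, φ2=0.2542823, Δφ=0.7116912, Δλ=1.6230340 rad; a=sin²(Δφ/2)+cosφ1·cosφ2·sin²(Δλ/2)=0.5782155254; c=2·atan2(√a, √(1-a))=1.727872503; dist=6371·c=11008.276 ≈ 11008.3 km; running total=20008.1 km
Leg 2 bearing: y=sinΔλ·cosφ2=0.96652388, x=cosφ1·sinφ2-sinφ1·cosφ2·cosΔλ=0.20337384; θ=atan2(y, x)=78.1173° ≈ 78.1°
Leg 3: φ1=0.2542823, φ2=0.8532147, Δφ=0.5989324, Δλ=-2.0708105 rad; a=sin²(Δφ/2)+cosφ1·cosφ2·sin²(Δλ/2)=0.5578030001; c=2·atan2(√a, √(1-a))=1.686661396; dist=6371·c=10745.720 ≈ 10745.7 km; running total=30753.8 km
Leg 3 bearing: y=sinΔλ·cosφ2=-0.57706278, x=cosφ1·sinφ2-sinφ1·cosφ2·cosΔλ=0.80847622; θ=atan2(y, x)=-35.5180° <0 so +360° → 324.4820° ≈ 324.5°
Leg 4: φ1=0.8532147, φ2=0.0234014, Δφ=-0.8298133, Δλ=1.7698057 rad; a=sin²(Δφ/2)+cosφ1·cosφ2·sin²(Δλ/2)=0.5561674683; c=2·atan2(√a, √(1-a))=1.683368877; dist=6371·c=10724.743 ≈ 10724.7 km; running total=41478.5 km
Leg 4 bearing: y=sinΔλ·cosφ2=0.97999450, x=cosφ1·sinφ2-sinφ1·cosφ2·cosΔλ=0.16429134; θ=atan2(y, x)=80.4831° ≈ 80.5°
Leg 5: φ1=0.0234014, φ2=-0.5912216, Δφ=-0.6146229, Δλ=0.8277573 rad; a=sin²(Δφ/2)+cosφ1·cosφ2·sin²(Δλ/2)=0.2257503419; c=2·atan2(√a, √(1-a))=0.990227900; dist=6371·c=6308.742 ≈ 6308.7 km; running total=47787.2 km
Leg 5 bearing: y=sinΔλ·cosφ2=0.61141705, x=cosφ1·sinφ2-sinφ1·cosφ2·cosΔλ=-0.57036628; θ=atan2(y, x)=133.0106° ≈ 133.0°
Leg 6: φ1=-0.5912216, φ2=0.9730455, Δφ=1.5642671, Δλ=-1.9822891 rad; a=sin²(Δφ/2)+cosφ1·cosφ2·sin²(Δλ/2)=0.8238107585; c=2·atan2(√a, √(1-a))=2.275255083; dist=6371·c=14495.650 ≈ 14495.7 km; running total=62282.9 km
Leg 6 bearing: y=sinΔλ·cosφ2=-0.51580614, x=cosφ1·sinφ2-sinφ1·cosφ2·cosΔλ=0.56083010; θ=atan2(y, x)=-42.6053° <0 so +360° → 317.3947° ≈ 317.4°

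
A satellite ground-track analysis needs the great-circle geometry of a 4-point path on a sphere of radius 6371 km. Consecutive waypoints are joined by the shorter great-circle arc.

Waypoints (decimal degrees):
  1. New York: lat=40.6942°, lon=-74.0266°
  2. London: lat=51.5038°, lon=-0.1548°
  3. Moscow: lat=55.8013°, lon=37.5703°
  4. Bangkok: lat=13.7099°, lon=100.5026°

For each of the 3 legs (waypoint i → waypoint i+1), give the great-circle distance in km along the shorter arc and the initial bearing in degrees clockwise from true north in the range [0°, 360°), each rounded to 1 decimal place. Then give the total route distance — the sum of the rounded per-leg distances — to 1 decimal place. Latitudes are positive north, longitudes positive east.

Leg 1: φ1=0.7102478, φ2=0.8989109, Δφ=0.1886631, Δλ=1.2893061 rad; a=sin²(Δφ/2)+cosφ1·cosφ2·sin²(Δλ/2)=0.1792967004; c=2·atan2(√a, √(1-a))=0.874466047; dist=6371·c=5571.223 ≈ 5571.2 km; running total=5571.2 km
Leg 1 bearing: y=sinΔλ·cosφ2=0.59796418, x=cosφ1·sinφ2-sinφ1·cosφ2·cosΔλ=0.48066247; θ=atan2(y, x)=51.2066° ≈ 51.2°
Leg 2: φ1=0.8989109, φ2=0.9739164, Δφ=0.0750055, Δλ=0.6584272 rad; a=sin²(Δφ/2)+cosφ1·cosφ2·sin²(Δλ/2)=0.0379743883; c=2·atan2(√a, √(1-a))=0.392250189; dist=6371·c=2499.026 ≈ 2499.0 km; running total=8070.2 km
Leg 2 bearing: y=sinΔλ·cosφ2=0.34391250, x=cosφ1·sinφ2-sinφ1·cosφ2·cosΔλ=0.16689377; θ=atan2(y, x)=64.1136° ≈ 64.1°
Leg 3: φ1=0.9739164, φ2=0.2392829, Δφ=-0.7346335, Δλ=1.0983758 rad; a=sin²(Δφ/2)+cosφ1·cosφ2·sin²(Δλ/2)=0.2777487585; c=2·atan2(√a, √(1-a))=1.110177545; dist=6371·c=7072.941 ≈ 7072.9 km; running total=15143.1 km
Leg 3 bearing: y=sinΔλ·cosφ2=0.86509838, x=cosφ1·sinφ2-sinφ1·cosφ2·cosΔλ=-0.23242706; θ=atan2(y, x)=105.0386° ≈ 105.0°

Leg 1: dist=5571.2 km, bearing=51.2°
Leg 2: dist=2499.0 km, bearing=64.1°
Leg 3: dist=7072.9 km, bearing=105.0°
Total: 15143.1 km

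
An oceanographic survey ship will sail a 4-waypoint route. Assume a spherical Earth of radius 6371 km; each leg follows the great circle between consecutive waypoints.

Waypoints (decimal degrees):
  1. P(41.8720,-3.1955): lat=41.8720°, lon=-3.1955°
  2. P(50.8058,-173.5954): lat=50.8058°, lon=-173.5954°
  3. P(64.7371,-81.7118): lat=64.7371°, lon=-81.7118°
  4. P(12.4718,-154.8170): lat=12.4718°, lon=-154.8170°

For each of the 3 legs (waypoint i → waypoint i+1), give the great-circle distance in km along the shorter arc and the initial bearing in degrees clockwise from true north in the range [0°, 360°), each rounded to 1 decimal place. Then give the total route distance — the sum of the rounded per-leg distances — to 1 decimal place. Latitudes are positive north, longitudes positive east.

Leg 1: dist=9667.7 km, bearing=353.9°
Leg 2: dist=5138.3 km, bearing=36.2°
Leg 3: dist=7956.5 km, bearing=260.0°
Total: 22762.5 km

Leg 1: φ1=0.7308043, φ2=0.8867285, Δφ=0.1559242, Δλ=-2.9740393 rad; a=sin²(Δφ/2)+cosφ1·cosφ2·sin²(Δλ/2)=0.4733452704; c=2·atan2(√a, √(1-a))=1.517461585; dist=6371·c=9667.748 ≈ 9667.7 km; running total=9667.7 km
Leg 1 bearing: y=sinΔλ·cosφ2=-0.10539074, x=cosφ1·sinφ2-sinφ1·cosφ2·cosΔλ=0.99300095; θ=atan2(y, x)=-6.0583° <0 so +360° → 353.9417° ≈ 353.9°
Leg 2: φ1=0.8867285, φ2=1.1298755, Δφ=0.2431471, Δλ=1.6036713 rad; a=sin²(Δφ/2)+cosφ1·cosφ2·sin²(Δλ/2)=0.1539894128; c=2·atan2(√a, √(1-a))=0.806511131; dist=6371·c=5138.282 ≈ 5138.3 km; running total=14806.0 km
Leg 2 bearing: y=sinΔλ·cosφ2=0.42654176, x=cosφ1·sinφ2-sinφ1·cosφ2·cosΔλ=0.58238202; θ=atan2(y, x)=36.2194° ≈ 36.2°
Leg 3: φ1=1.1298755, φ2=0.2176740, Δφ=-0.9122016, Δλ=-1.2759264 rad; a=sin²(Δφ/2)+cosφ1·cosφ2·sin²(Δλ/2)=0.3417977891; c=2·atan2(√a, √(1-a))=1.248859555; dist=6371·c=7956.484 ≈ 7956.5 km; running total=22762.5 km
Leg 3 bearing: y=sinΔλ·cosφ2=-0.93426085, x=cosφ1·sinφ2-sinφ1·cosφ2·cosΔλ=-0.16445334; θ=atan2(y, x)=-99.9832° <0 so +360° → 260.0168° ≈ 260.0°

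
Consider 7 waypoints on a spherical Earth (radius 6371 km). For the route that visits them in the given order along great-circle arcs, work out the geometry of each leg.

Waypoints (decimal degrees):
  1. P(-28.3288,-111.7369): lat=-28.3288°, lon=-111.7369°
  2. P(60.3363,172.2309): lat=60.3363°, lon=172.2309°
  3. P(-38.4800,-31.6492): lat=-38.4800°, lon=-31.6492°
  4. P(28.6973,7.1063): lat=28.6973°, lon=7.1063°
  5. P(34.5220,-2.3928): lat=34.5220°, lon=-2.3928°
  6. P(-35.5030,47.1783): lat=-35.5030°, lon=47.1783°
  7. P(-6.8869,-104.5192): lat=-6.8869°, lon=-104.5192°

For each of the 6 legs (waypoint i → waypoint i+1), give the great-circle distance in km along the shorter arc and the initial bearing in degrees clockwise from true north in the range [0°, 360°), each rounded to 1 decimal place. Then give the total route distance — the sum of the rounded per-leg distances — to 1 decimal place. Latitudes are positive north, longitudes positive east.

Leg 1: dist=11996.8 km, bearing=329.7°
Leg 2: dist=17068.7 km, bearing=45.3°
Leg 3: dist=8485.1 km, bearing=34.4°
Leg 4: dist=1107.5 km, bearing=308.2°
Leg 5: dist=9331.9 km, bearing=141.5°
Leg 6: dist=14448.4 km, bearing=217.9°
Total: 62438.4 km

Leg 1: φ1=-0.4944308, φ2=1.0530671, Δφ=1.5474979, Δλ=4.9561731 rad; a=sin²(Δφ/2)+cosφ1·cosφ2·sin²(Δλ/2)=0.6535942671; c=2·atan2(√a, √(1-a))=1.883033634; dist=6371·c=11996.807 ≈ 11996.8 km; running total=11996.8 km
Leg 1 bearing: y=sinΔλ·cosφ2=-0.48027457, x=cosφ1·sinφ2-sinφ1·cosφ2·cosΔλ=0.82156652; θ=atan2(y, x)=-30.3099° <0 so +360° → 329.6901° ≈ 329.7°
Leg 2: φ1=1.0530671, φ2=-0.6716027, Δφ=-1.7246698, Δλ=-3.5583790 rad; a=sin²(Δφ/2)+cosφ1·cosφ2·sin²(Δλ/2)=0.9474773244; c=2·atan2(√a, √(1-a))=2.679125871; dist=6371·c=17068.711 ≈ 17068.7 km; running total=29065.5 km
Leg 2 bearing: y=sinΔλ·cosφ2=0.31690653, x=cosφ1·sinφ2-sinφ1·cosφ2·cosΔλ=0.31404845; θ=atan2(y, x)=45.2595° ≈ 45.3°
Leg 3: φ1=-0.6716027, φ2=0.5008624, Δφ=1.1724651, Δλ=0.6764111 rad; a=sin²(Δφ/2)+cosφ1·cosφ2·sin²(Δλ/2)=0.3816535989; c=2·atan2(√a, √(1-a))=1.331835817; dist=6371·c=8485.126 ≈ 8485.1 km; running total=37550.6 km
Leg 3 bearing: y=sinΔλ·cosφ2=0.54910620, x=cosφ1·sinφ2-sinφ1·cosφ2·cosΔλ=0.80153534; θ=atan2(y, x)=34.4138° ≈ 34.4°
Leg 4: φ1=0.5008624, φ2=0.6025226, Δφ=0.1016602, Δλ=-0.1657906 rad; a=sin²(Δφ/2)+cosφ1·cosφ2·sin²(Δλ/2)=0.0075362831; c=2·atan2(√a, √(1-a))=0.173842358; dist=6371·c=1107.5497 ≈ 1107.5 km; running total=38658.1 km
Leg 4 bearing: y=sinΔλ·cosφ2=-0.13597138, x=cosφ1·sinφ2-sinφ1·cosφ2·cosΔλ=0.10690993; θ=atan2(y, x)=-51.8232° <0 so +360° → 308.1768° ≈ 308.2°
Leg 5: φ1=0.6025226, φ2=-0.6196442, Δφ=-1.2221668, Δλ=0.8651789 rad; a=sin²(Δφ/2)+cosφ1·cosφ2·sin²(Δλ/2)=0.4470747397; c=2·atan2(√a, √(1-a))=1.464747139; dist=6371·c=9331.904 ≈ 9331.9 km; running total=47990.0 km
Leg 5 bearing: y=sinΔλ·cosφ2=0.61969079, x=cosφ1·sinφ2-sinφ1·cosφ2·cosΔλ=-0.77767538; θ=atan2(y, x)=141.4504° ≈ 141.5°
Leg 6: φ1=-0.6196442, φ2=-0.1201991, Δφ=0.4994452, Δλ=-2.6476208 rad; a=sin²(Δφ/2)+cosφ1·cosφ2·sin²(Δλ/2)=0.8209789599; c=2·atan2(√a, √(1-a))=2.267845436; dist=6371·c=14448.443 ≈ 14448.4 km; running total=62438.4 km
Leg 6 bearing: y=sinΔλ·cosφ2=-0.47070570, x=cosφ1·sinφ2-sinφ1·cosφ2·cosΔλ=-0.60524885; θ=atan2(y, x)=-142.1276° <0 so +360° → 217.8724° ≈ 217.9°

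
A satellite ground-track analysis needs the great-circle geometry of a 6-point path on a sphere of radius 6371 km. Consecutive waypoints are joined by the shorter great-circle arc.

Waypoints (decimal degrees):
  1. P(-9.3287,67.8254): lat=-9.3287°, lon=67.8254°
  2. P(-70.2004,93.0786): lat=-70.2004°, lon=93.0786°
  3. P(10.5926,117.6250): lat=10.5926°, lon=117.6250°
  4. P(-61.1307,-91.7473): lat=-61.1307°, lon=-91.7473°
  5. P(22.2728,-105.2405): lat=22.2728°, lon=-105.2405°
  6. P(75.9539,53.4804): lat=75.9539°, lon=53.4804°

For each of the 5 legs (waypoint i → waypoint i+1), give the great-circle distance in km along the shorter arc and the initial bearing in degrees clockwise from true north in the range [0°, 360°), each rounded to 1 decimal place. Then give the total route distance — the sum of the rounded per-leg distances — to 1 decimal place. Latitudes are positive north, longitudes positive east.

Leg 1: dist=6999.3 km, bearing=170.7°
Leg 2: dist=9177.5 km, bearing=24.3°
Leg 3: dist=13907.0 km, bearing=163.2°
Leg 4: dist=9353.1 km, bearing=347.5°
Leg 5: dist=8994.1 km, bearing=5.1°
Total: 48431.0 km

Leg 1: φ1=-0.1628165, φ2=-1.2252281, Δφ=-1.0624116, Δλ=0.4407515 rad; a=sin²(Δφ/2)+cosφ1·cosφ2·sin²(Δλ/2)=0.2725885369; c=2·atan2(√a, √(1-a))=1.098622952; dist=6371·c=6999.327 ≈ 6999.3 km; running total=6999.3 km
Leg 1 bearing: y=sinΔλ·cosφ2=0.14450932, x=cosφ1·sinφ2-sinφ1·cosφ2·cosΔλ=-0.87877936; θ=atan2(y, x)=170.6617° ≈ 170.7°
Leg 2: φ1=-1.2252281, φ2=0.1848757, Δφ=1.4101039, Δλ=0.4284155 rad; a=sin²(Δφ/2)+cosφ1·cosφ2·sin²(Δλ/2)=0.4350446704; c=2·atan2(√a, √(1-a))=1.440517452; dist=6371·c=9177.537 ≈ 9177.5 km; running total=16176.8 km
Leg 2 bearing: y=sinΔλ·cosφ2=0.40835072, x=cosφ1·sinφ2-sinφ1·cosφ2·cosΔλ=0.90353357; θ=atan2(y, x)=24.3205° ≈ 24.3°
Leg 3: φ1=0.1848757, φ2=-1.0669320, Δφ=-1.2518077, Δλ=-3.6542360 rad; a=sin²(Δφ/2)+cosφ1·cosφ2·sin²(Δλ/2)=0.7872787399; c=2·atan2(√a, √(1-a))=2.182859701; dist=6371·c=13906.999 ≈ 13907.0 km; running total=30083.8 km
Leg 3 bearing: y=sinΔλ·cosφ2=0.23681144, x=cosφ1·sinφ2-sinφ1·cosφ2·cosΔλ=-0.78345647; θ=atan2(y, x)=163.1818° ≈ 163.2°
Leg 4: φ1=-1.0669320, φ2=0.3887337, Δφ=1.4556657, Δλ=-0.2355008 rad; a=sin²(Δφ/2)+cosφ1·cosφ2·sin²(Δλ/2)=0.4487280052; c=2·atan2(√a, √(1-a))=1.468071769; dist=6371·c=9353.085 ≈ 9353.1 km; running total=39436.9 km
Leg 4 bearing: y=sinΔλ·cosφ2=-0.21592115, x=cosφ1·sinφ2-sinφ1·cosφ2·cosΔλ=0.97101122; θ=atan2(y, x)=-12.5367° <0 so +360° → 347.4633° ≈ 347.5°
Leg 5: φ1=0.3887337, φ2=1.3256456, Δφ=0.9369119, Δλ=2.7702023 rad; a=sin²(Δφ/2)+cosφ1·cosφ2·sin²(Δλ/2)=0.4207989100; c=2·atan2(√a, √(1-a))=1.411724136; dist=6371·c=8994.094 ≈ 8994.1 km; running total=48431.0 km
Leg 5 bearing: y=sinΔλ·cosφ2=0.08807950, x=cosφ1·sinφ2-sinφ1·cosφ2·cosΔλ=0.98343823; θ=atan2(y, x)=5.1179° ≈ 5.1°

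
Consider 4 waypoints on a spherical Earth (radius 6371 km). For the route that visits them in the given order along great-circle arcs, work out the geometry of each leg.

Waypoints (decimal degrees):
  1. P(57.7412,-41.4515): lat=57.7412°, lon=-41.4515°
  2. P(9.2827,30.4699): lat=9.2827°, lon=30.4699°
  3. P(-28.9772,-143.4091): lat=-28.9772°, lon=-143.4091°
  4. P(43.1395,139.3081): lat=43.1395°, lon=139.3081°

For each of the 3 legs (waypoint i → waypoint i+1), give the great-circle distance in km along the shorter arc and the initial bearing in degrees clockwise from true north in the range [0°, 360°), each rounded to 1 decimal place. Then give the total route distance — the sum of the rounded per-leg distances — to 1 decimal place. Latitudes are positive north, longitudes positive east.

Leg 1: φ1=1.0077741, φ2=0.1620137, Δφ=-0.8457604, Δλ=1.2552652 rad; a=sin²(Δφ/2)+cosφ1·cosφ2·sin²(Δλ/2)=0.3500645613; c=2·atan2(√a, √(1-a))=1.266239027; dist=6371·c=8067.209 ≈ 8067.2 km; running total=8067.2 km
Leg 1 bearing: y=sinΔλ·cosφ2=0.93818267, x=cosφ1·sinφ2-sinφ1·cosφ2·cosΔλ=-0.17288935; θ=atan2(y, x)=100.4414° ≈ 100.4°
Leg 2: φ1=0.1620137, φ2=-0.5057475, Δφ=-0.6677612, Δλ=-3.0347611 rad; a=sin²(Δφ/2)+cosφ1·cosφ2·sin²(Δλ/2)=0.9682904217; c=2·atan2(√a, √(1-a))=2.783539415; dist=6371·c=17733.930 ≈ 17733.9 km; running total=25801.1 km
Leg 2 bearing: y=sinΔλ·cosφ2=-0.09327996, x=cosφ1·sinφ2-sinφ1·cosφ2·cosΔλ=-0.33780937; θ=atan2(y, x)=-164.5635° <0 so +360° → 195.4365° ≈ 195.4°
Leg 3: φ1=-0.5057475, φ2=0.7529263, Δφ=1.2586739, Δλ=4.9343460 rad; a=sin²(Δφ/2)+cosφ1·cosφ2·sin²(Δλ/2)=0.5953697282; c=2·atan2(√a, √(1-a))=1.762711704; dist=6371·c=11230.236 ≈ 11230.2 km; running total=37031.3 km
Leg 3 bearing: y=sinΔλ·cosφ2=-0.71179064, x=cosφ1·sinφ2-sinφ1·cosφ2·cosΔλ=0.67599745; θ=atan2(y, x)=-46.4774° <0 so +360° → 313.5226° ≈ 313.5°

Leg 1: dist=8067.2 km, bearing=100.4°
Leg 2: dist=17733.9 km, bearing=195.4°
Leg 3: dist=11230.2 km, bearing=313.5°
Total: 37031.3 km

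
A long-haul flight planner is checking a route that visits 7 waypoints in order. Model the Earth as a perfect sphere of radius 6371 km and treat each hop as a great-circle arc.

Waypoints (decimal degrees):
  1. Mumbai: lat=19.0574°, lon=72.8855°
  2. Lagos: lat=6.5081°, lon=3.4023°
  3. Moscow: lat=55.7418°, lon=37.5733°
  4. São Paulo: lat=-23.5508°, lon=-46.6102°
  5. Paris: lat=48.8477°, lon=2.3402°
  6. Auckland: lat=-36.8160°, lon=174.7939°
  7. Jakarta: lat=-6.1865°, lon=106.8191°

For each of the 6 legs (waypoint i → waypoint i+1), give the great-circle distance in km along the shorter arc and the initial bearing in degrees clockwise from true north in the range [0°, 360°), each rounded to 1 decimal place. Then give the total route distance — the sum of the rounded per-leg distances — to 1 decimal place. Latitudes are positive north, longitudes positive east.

Leg 1: φ1=0.3326144, φ2=0.1135878, Δφ=-0.2190266, Δλ=-1.2127106 rad; a=sin²(Δφ/2)+cosφ1·cosφ2·sin²(Δλ/2)=0.3169267820; c=2·atan2(√a, √(1-a))=1.195931833; dist=6371·c=7619.282 ≈ 7619.3 km; running total=7619.3 km
Leg 1 bearing: y=sinΔλ·cosφ2=-0.93053406, x=cosφ1·sinφ2-sinφ1·cosφ2·cosΔλ=-0.00656873; θ=atan2(y, x)=-90.4044° <0 so +360° → 269.5956° ≈ 269.6°
Leg 2: φ1=0.1135878, φ2=0.9728779, Δφ=0.8592902, Δλ=0.5963965 rad; a=sin²(Δφ/2)+cosφ1·cosφ2·sin²(Δλ/2)=0.2217893903; c=2·atan2(√a, √(1-a))=0.980723881; dist=6371·c=6248.192 ≈ 6248.2 km; running total=13867.5 km
Leg 2 bearing: y=sinΔλ·cosφ2=0.31617409, x=cosφ1·sinφ2-sinφ1·cosφ2·cosΔλ=0.76839402; θ=atan2(y, x)=22.3659° ≈ 22.4°
Leg 3: φ1=0.9728779, φ2=-0.4110390, Δφ=-1.3839169, Δλ=-1.4692793 rad; a=sin²(Δφ/2)+cosφ1·cosφ2·sin²(Δλ/2)=0.6389726092; c=2·atan2(√a, √(1-a))=1.852450705; dist=6371·c=11801.963 ≈ 11802.0 km; running total=25669.5 km
Leg 3 bearing: y=sinΔλ·cosφ2=-0.91198657, x=cosφ1·sinφ2-sinφ1·cosφ2·cosΔλ=-0.30170673; θ=atan2(y, x)=-108.3054° <0 so +360° → 251.6946° ≈ 251.7°
Leg 4: φ1=-0.4110390, φ2=0.8525532, Δφ=1.2635922, Δλ=0.8543457 rad; a=sin²(Δφ/2)+cosφ1·cosφ2·sin²(Δλ/2)=0.4523468277; c=2·atan2(√a, √(1-a))=1.475345107; dist=6371·c=9399.424 ≈ 9399.4 km; running total=35068.9 km
Leg 4 bearing: y=sinΔλ·cosφ2=0.49627240, x=cosφ1·sinφ2-sinφ1·cosφ2·cosΔλ=0.86291970; θ=atan2(y, x)=29.9036° ≈ 29.9°
Leg 5: φ1=0.8525532, φ2=-0.6425604, Δφ=-1.4951136, Δλ=3.0098849 rad; a=sin²(Δφ/2)+cosφ1·cosφ2·sin²(Δλ/2)=0.9867348257; c=2·atan2(√a, √(1-a))=2.910731243; dist=6371·c=18544.269 ≈ 18544.3 km; running total=53613.2 km
Leg 5 bearing: y=sinΔλ·cosφ2=0.10513594, x=cosφ1·sinφ2-sinφ1·cosφ2·cosΔλ=0.20323207; θ=atan2(y, x)=27.3534° ≈ 27.4°
Leg 6: φ1=-0.6425604, φ2=-0.1079748, Δφ=0.5345856, Δλ=-1.1863841 rad; a=sin²(Δφ/2)+cosφ1·cosφ2·sin²(Δλ/2)=0.3184737152; c=2·atan2(√a, √(1-a))=1.199254413; dist=6371·c=7640.4499 ≈ 7640.4 km; running total=61253.6 km
Leg 6 bearing: y=sinΔλ·cosφ2=-0.92162040, x=cosφ1·sinφ2-sinφ1·cosφ2·cosΔλ=0.13714470; θ=atan2(y, x)=-81.5360° <0 so +360° → 278.4640° ≈ 278.5°

Leg 1: dist=7619.3 km, bearing=269.6°
Leg 2: dist=6248.2 km, bearing=22.4°
Leg 3: dist=11802.0 km, bearing=251.7°
Leg 4: dist=9399.4 km, bearing=29.9°
Leg 5: dist=18544.3 km, bearing=27.4°
Leg 6: dist=7640.4 km, bearing=278.5°
Total: 61253.6 km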